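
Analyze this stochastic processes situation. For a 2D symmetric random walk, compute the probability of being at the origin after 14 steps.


P = C(14,7)^2 / 4^14
= 3432^2 / 268435456
= 11778624 / 268435456
= 0.0439

0.0439


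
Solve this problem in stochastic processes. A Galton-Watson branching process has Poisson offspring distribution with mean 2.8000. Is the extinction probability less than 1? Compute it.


Since mu = 2.8000 > 1, extinction prob q < 1.
Solve s = exp(mu*(s-1)) iteratively.
q = 0.0750

0.0750


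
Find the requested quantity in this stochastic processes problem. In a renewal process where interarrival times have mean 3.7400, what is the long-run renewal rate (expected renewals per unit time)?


Long-run renewal rate = 1/E(X)
= 1/3.7400
= 0.2674

0.2674


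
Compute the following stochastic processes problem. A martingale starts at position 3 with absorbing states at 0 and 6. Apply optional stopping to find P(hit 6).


By optional stopping theorem: E(M at tau) = M(0) = 3
P(hit 6)*6 + P(hit 0)*0 = 3
P(hit 6) = (3 - 0)/(6 - 0) = 1/2 = 0.5000

0.5000


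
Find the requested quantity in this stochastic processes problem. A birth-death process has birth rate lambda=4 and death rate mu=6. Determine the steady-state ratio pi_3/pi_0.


For birth-death process, pi_n/pi_0 = (lambda/mu)^n
= (4/6)^3
= 0.2963

0.2963


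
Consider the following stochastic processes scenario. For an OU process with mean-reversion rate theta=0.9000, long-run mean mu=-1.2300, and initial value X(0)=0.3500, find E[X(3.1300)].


E[X(t)] = mu + (X(0) - mu)*exp(-theta*t)
= -1.2300 + (0.3500 - -1.2300)*exp(-0.9000*3.1300)
= -1.2300 + 1.5800 * 0.0598
= -1.1355

-1.1355


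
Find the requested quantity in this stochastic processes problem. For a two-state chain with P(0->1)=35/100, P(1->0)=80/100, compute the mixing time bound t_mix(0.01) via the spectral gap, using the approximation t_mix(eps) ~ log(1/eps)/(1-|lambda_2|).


lambda_2 = |1 - p01 - p10| = |1 - 0.3500 - 0.8000| = 0.1500
t_mix ~ log(1/eps)/(1 - |lambda_2|)
= log(100)/(1 - 0.1500) = 4.6052/0.8500
= 5.4178

5.4178


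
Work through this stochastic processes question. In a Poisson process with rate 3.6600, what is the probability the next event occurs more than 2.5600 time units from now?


P(X > t) = exp(-lambda * t)
= exp(-3.6600 * 2.5600)
= exp(-9.3696) = 8.5277e-05

8.5277e-05


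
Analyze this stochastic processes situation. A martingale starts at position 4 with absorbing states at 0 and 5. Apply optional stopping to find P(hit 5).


By optional stopping theorem: E(M at tau) = M(0) = 4
P(hit 5)*5 + P(hit 0)*0 = 4
P(hit 5) = (4 - 0)/(5 - 0) = 4/5 = 0.8000

0.8000


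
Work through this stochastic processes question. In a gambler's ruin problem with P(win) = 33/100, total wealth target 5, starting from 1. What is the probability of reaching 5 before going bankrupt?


Gambler's ruin formula:
r = q/p = 0.6700/0.3300 = 2.0303
P(win) = (1 - r^i)/(1 - r^N)
= (1 - 2.0303^1)/(1 - 2.0303^5)
= 0.0308

0.0308


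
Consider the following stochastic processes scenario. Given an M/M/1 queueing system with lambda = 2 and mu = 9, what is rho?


rho = lambda/mu
= 2/9
= 0.2222

0.2222


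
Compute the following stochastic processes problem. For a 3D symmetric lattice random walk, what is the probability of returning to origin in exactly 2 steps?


P(return in 2 steps) = P(reverse first step) = 1/(2d)
= 1/6
= 0.1667

0.1667


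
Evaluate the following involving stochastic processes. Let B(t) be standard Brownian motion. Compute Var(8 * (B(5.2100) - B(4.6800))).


Var(alpha*(B(t)-B(s))) = alpha^2 * (t-s)
= 8^2 * (5.2100 - 4.6800)
= 64 * 0.5300
= 33.9200

33.9200


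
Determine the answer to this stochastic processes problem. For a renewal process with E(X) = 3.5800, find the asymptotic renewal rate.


Long-run renewal rate = 1/E(X)
= 1/3.5800
= 0.2793

0.2793


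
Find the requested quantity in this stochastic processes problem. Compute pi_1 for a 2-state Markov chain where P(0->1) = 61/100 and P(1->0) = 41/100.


Stationary distribution: pi_0 = p10/(p01+p10), pi_1 = p01/(p01+p10)
p01 = 0.6100, p10 = 0.4100
pi_1 = 0.5980

0.5980


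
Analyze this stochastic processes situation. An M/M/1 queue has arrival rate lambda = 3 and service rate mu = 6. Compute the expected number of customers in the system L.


rho = 3/6 = 0.5000
L = rho/(1-rho)
= 0.5000/0.5000
= 1.0000

1.0000


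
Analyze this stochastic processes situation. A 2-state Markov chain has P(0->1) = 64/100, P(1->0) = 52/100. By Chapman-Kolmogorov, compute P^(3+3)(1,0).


P^6 = P^3 * P^3
Computing via matrix multiplication of the transition matrix.
Entry (1,0) of P^6 = 0.4483

0.4483


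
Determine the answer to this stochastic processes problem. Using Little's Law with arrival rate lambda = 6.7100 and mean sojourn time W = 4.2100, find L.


Little's Law: L = lambda * W
= 6.7100 * 4.2100
= 28.2491

28.2491


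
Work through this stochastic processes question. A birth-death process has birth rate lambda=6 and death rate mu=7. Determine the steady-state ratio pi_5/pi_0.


For birth-death process, pi_n/pi_0 = (lambda/mu)^n
= (6/7)^5
= 0.4627

0.4627


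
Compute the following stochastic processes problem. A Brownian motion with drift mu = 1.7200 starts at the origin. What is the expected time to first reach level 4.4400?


Expected first passage time = a/mu
= 4.4400/1.7200
= 2.5814

2.5814


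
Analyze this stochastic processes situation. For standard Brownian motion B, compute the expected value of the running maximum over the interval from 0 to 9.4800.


E(max B(s)) = sqrt(2t/pi)
= sqrt(2*9.4800/pi)
= sqrt(6.0352)
= 2.4567

2.4567


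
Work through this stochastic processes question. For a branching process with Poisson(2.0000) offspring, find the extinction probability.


Since mu = 2.0000 > 1, extinction prob q < 1.
Solve s = exp(mu*(s-1)) iteratively.
q = 0.2032

0.2032


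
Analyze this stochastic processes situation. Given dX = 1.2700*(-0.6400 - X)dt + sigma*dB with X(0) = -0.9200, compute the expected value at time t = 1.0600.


E[X(t)] = mu + (X(0) - mu)*exp(-theta*t)
= -0.6400 + (-0.9200 - -0.6400)*exp(-1.2700*1.0600)
= -0.6400 + -0.2800 * 0.2602
= -0.7129

-0.7129


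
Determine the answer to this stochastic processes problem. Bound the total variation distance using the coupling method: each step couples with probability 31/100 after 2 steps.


TV distance bound <= (1-delta)^n
= (1 - 0.3100)^2
= 0.6900^2
= 0.4761

0.4761


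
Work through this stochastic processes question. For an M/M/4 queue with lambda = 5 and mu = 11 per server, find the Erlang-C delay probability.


a = lambda/mu = 0.4545
rho = a/c = 0.1136
Erlang-C formula applied:
C(c,a) = 0.0013

0.0013


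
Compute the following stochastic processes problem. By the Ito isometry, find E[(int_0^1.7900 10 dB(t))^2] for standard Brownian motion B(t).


By Ito isometry: E[(int f dB)^2] = int f^2 dt
= 10^2 * 1.7900
= 100 * 1.7900 = 179.0000

179.0000


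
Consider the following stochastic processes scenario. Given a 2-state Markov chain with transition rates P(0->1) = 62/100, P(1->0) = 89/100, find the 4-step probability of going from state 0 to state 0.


Computing P^4 by matrix multiplication.
P = [[0.3800, 0.6200], [0.8900, 0.1100]]
After raising P to the power 4:
P^4(0,0) = 0.6172

0.6172


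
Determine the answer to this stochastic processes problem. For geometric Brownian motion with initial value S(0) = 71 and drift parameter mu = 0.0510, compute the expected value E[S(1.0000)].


E[S(t)] = S(0) * exp(mu * t)
= 71 * exp(0.0510 * 1.0000)
= 71 * 1.0523
= 74.7149

74.7149


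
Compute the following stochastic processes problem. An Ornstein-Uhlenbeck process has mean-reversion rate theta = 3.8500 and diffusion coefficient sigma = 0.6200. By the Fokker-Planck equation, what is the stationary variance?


Stationary variance = sigma^2 / (2*theta)
= 0.6200^2 / (2*3.8500)
= 0.3844 / 7.7000
= 0.0499

0.0499


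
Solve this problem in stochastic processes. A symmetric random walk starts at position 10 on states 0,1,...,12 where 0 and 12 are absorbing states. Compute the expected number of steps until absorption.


For symmetric RW on 0,...,N with absorbing barriers, E(i) = i*(N-i)
E(10) = 10 * 2 = 20

20


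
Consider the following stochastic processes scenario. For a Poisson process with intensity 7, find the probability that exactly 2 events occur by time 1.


P(N(t)=k) = (lambda*t)^k * exp(-lambda*t) / k!
lambda*t = 7
= 7^2 * exp(-7) / 2!
= 49 * 9.1188e-04 / 2
= 0.0223

0.0223


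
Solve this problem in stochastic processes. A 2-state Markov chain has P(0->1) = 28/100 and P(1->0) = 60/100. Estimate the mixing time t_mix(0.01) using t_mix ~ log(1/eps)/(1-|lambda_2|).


lambda_2 = |1 - p01 - p10| = |1 - 0.2800 - 0.6000| = 0.1200
t_mix ~ log(1/eps)/(1 - |lambda_2|)
= log(100)/(1 - 0.1200) = 4.6052/0.8800
= 5.2331

5.2331


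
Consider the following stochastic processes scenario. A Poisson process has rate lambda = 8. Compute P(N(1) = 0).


P(N(t)=k) = (lambda*t)^k * exp(-lambda*t) / k!
lambda*t = 8
= 8^0 * exp(-8) / 0!
= 1 * 3.3546e-04 / 1
= 3.3546e-04

3.3546e-04


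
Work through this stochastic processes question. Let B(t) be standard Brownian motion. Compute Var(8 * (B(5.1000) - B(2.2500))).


Var(alpha*(B(t)-B(s))) = alpha^2 * (t-s)
= 8^2 * (5.1000 - 2.2500)
= 64 * 2.8500
= 182.4000

182.4000


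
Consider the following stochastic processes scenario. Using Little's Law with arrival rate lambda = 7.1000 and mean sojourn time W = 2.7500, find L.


Little's Law: L = lambda * W
= 7.1000 * 2.7500
= 19.5250

19.5250


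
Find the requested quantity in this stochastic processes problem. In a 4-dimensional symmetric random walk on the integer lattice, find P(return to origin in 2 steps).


P(return in 2 steps) = P(reverse first step) = 1/(2d)
= 1/8
= 0.1250

0.1250


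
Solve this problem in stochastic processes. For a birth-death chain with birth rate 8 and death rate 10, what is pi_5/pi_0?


For birth-death process, pi_n/pi_0 = (lambda/mu)^n
= (8/10)^5
= 0.3277

0.3277


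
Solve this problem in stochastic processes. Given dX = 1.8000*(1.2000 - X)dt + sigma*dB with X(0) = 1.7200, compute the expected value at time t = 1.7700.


E[X(t)] = mu + (X(0) - mu)*exp(-theta*t)
= 1.2000 + (1.7200 - 1.2000)*exp(-1.8000*1.7700)
= 1.2000 + 0.5200 * 0.0413
= 1.2215

1.2215


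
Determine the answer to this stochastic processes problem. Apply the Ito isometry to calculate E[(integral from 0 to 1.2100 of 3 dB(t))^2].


By Ito isometry: E[(int f dB)^2] = int f^2 dt
= 3^2 * 1.2100
= 9 * 1.2100 = 10.8900

10.8900


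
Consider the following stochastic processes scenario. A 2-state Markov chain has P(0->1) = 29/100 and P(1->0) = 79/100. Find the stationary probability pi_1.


Stationary distribution: pi_0 = p10/(p01+p10), pi_1 = p01/(p01+p10)
p01 = 0.2900, p10 = 0.7900
pi_1 = 0.2685

0.2685


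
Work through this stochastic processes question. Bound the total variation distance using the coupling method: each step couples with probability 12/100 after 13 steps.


TV distance bound <= (1-delta)^n
= (1 - 0.1200)^13
= 0.8800^13
= 0.1898

0.1898


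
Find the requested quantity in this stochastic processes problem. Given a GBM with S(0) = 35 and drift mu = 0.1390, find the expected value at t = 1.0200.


E[S(t)] = S(0) * exp(mu * t)
= 35 * exp(0.1390 * 1.0200)
= 35 * 1.1523
= 40.3313

40.3313


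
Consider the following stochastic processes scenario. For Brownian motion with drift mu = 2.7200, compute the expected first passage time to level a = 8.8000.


Expected first passage time = a/mu
= 8.8000/2.7200
= 3.2353

3.2353


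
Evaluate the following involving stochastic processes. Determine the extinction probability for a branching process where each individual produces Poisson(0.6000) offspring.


Since mu = 0.6000 <= 1, extinction probability = 1.

1.0000


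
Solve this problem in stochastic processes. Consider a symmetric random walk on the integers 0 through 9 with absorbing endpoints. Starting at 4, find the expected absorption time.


For symmetric RW on 0,...,N with absorbing barriers, E(i) = i*(N-i)
E(4) = 4 * 5 = 20

20


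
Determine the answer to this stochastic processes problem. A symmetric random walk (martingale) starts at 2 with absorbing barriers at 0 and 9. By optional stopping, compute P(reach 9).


By optional stopping theorem: E(M at tau) = M(0) = 2
P(hit 9)*9 + P(hit 0)*0 = 2
P(hit 9) = (2 - 0)/(9 - 0) = 2/9 = 0.2222

0.2222


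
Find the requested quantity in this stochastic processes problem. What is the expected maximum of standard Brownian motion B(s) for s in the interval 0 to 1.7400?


E(max B(s)) = sqrt(2t/pi)
= sqrt(2*1.7400/pi)
= sqrt(1.1077)
= 1.0525

1.0525


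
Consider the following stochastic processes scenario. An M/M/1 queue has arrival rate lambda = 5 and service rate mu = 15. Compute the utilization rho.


rho = lambda/mu
= 5/15
= 0.3333

0.3333


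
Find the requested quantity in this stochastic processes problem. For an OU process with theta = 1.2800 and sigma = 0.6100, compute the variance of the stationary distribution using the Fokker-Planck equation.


Stationary variance = sigma^2 / (2*theta)
= 0.6100^2 / (2*1.2800)
= 0.3721 / 2.5600
= 0.1454

0.1454


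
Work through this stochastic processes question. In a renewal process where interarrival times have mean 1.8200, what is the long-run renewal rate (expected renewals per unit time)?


Long-run renewal rate = 1/E(X)
= 1/1.8200
= 0.5495

0.5495


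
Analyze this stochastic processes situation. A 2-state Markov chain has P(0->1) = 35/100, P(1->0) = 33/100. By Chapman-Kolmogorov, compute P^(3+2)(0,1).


P^5 = P^3 * P^2
Computing via matrix multiplication of the transition matrix.
Entry (0,1) of P^5 = 0.5130

0.5130


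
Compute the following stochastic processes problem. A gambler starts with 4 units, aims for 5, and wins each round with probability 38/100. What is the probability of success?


Gambler's ruin formula:
r = q/p = 0.6200/0.3800 = 1.6316
P(win) = (1 - r^i)/(1 - r^N)
= (1 - 1.6316^4)/(1 - 1.6316^5)
= 0.5763

0.5763


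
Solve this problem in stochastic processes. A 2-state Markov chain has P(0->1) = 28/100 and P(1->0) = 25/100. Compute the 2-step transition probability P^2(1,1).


Computing P^2 by matrix multiplication.
P = [[0.7200, 0.2800], [0.2500, 0.7500]]
After raising P to the power 2:
P^2(1,1) = 0.6325

0.6325


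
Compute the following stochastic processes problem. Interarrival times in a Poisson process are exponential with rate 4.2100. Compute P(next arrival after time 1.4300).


P(X > t) = exp(-lambda * t)
= exp(-4.2100 * 1.4300)
= exp(-6.0203) = 0.0024

0.0024


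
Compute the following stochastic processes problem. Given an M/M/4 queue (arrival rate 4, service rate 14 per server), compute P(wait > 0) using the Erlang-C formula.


a = lambda/mu = 0.2857
rho = a/c = 0.0714
Erlang-C formula applied:
C(c,a) = 2.2471e-04

2.2471e-04


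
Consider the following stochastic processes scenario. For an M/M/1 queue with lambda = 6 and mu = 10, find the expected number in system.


rho = 6/10 = 0.6000
L = rho/(1-rho)
= 0.6000/0.4000
= 1.5000

1.5000


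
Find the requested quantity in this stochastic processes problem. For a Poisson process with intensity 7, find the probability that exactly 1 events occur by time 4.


P(N(t)=k) = (lambda*t)^k * exp(-lambda*t) / k!
lambda*t = 28
= 28^1 * exp(-28) / 1!
= 28 * 6.9144e-13 / 1
= 1.9360e-11

1.9360e-11


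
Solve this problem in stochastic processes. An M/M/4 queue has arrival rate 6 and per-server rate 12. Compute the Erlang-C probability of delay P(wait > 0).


a = lambda/mu = 0.5000
rho = a/c = 0.1250
Erlang-C formula applied:
C(c,a) = 0.0018

0.0018


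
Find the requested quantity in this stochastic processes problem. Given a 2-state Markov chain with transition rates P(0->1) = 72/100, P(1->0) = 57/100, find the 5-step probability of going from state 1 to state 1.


Computing P^5 by matrix multiplication.
P = [[0.2800, 0.7200], [0.5700, 0.4300]]
After raising P to the power 5:
P^5(1,1) = 0.5572

0.5572


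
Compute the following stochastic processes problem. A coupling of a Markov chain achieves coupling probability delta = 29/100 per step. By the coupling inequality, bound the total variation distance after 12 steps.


TV distance bound <= (1-delta)^n
= (1 - 0.2900)^12
= 0.7100^12
= 0.0164

0.0164


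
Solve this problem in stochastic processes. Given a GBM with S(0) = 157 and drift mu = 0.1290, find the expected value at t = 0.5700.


E[S(t)] = S(0) * exp(mu * t)
= 157 * exp(0.1290 * 0.5700)
= 157 * 1.0763
= 168.9792

168.9792


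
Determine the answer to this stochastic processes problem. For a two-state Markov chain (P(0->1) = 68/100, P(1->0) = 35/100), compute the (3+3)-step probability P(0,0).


P^6 = P^3 * P^3
Computing via matrix multiplication of the transition matrix.
Entry (0,0) of P^6 = 0.3398

0.3398


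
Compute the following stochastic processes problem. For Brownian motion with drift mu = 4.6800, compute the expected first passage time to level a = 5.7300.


Expected first passage time = a/mu
= 5.7300/4.6800
= 1.2244

1.2244


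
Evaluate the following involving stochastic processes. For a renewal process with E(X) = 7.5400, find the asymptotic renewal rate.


Long-run renewal rate = 1/E(X)
= 1/7.5400
= 0.1326

0.1326


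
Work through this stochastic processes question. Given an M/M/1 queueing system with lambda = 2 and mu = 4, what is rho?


rho = lambda/mu
= 2/4
= 0.5000

0.5000


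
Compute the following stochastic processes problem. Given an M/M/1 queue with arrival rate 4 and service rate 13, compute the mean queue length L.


rho = 4/13 = 0.3077
L = rho/(1-rho)
= 0.3077/0.6923
= 0.4444

0.4444


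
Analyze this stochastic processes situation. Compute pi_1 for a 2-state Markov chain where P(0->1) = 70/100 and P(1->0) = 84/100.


Stationary distribution: pi_0 = p10/(p01+p10), pi_1 = p01/(p01+p10)
p01 = 0.7000, p10 = 0.8400
pi_1 = 0.4545

0.4545


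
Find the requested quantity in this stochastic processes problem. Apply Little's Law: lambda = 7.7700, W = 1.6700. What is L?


Little's Law: L = lambda * W
= 7.7700 * 1.6700
= 12.9759

12.9759


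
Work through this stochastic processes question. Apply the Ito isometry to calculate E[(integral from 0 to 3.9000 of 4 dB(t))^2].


By Ito isometry: E[(int f dB)^2] = int f^2 dt
= 4^2 * 3.9000
= 16 * 3.9000 = 62.4000

62.4000


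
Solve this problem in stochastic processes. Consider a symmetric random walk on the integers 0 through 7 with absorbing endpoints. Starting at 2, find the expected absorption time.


For symmetric RW on 0,...,N with absorbing barriers, E(i) = i*(N-i)
E(2) = 2 * 5 = 10

10


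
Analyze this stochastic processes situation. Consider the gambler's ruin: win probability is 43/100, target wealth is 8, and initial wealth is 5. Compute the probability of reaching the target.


Gambler's ruin formula:
r = q/p = 0.5700/0.4300 = 1.3256
P(win) = (1 - r^i)/(1 - r^N)
= (1 - 1.3256^5)/(1 - 1.3256^8)
= 0.3624

0.3624


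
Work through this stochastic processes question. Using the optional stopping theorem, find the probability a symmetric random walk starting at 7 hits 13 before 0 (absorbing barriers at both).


By optional stopping theorem: E(M at tau) = M(0) = 7
P(hit 13)*13 + P(hit 0)*0 = 7
P(hit 13) = (7 - 0)/(13 - 0) = 7/13 = 0.5385

0.5385


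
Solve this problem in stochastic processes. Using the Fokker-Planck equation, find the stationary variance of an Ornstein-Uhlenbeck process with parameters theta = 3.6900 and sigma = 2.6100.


Stationary variance = sigma^2 / (2*theta)
= 2.6100^2 / (2*3.6900)
= 6.8121 / 7.3800
= 0.9230

0.9230


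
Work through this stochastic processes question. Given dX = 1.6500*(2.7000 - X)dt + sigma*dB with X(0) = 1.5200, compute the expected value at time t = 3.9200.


E[X(t)] = mu + (X(0) - mu)*exp(-theta*t)
= 2.7000 + (1.5200 - 2.7000)*exp(-1.6500*3.9200)
= 2.7000 + -1.1800 * 0.0016
= 2.6982

2.6982


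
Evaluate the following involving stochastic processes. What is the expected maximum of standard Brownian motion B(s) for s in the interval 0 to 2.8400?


E(max B(s)) = sqrt(2t/pi)
= sqrt(2*2.8400/pi)
= sqrt(1.8080)
= 1.3446

1.3446


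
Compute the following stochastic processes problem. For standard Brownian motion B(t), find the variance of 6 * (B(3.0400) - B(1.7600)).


Var(alpha*(B(t)-B(s))) = alpha^2 * (t-s)
= 6^2 * (3.0400 - 1.7600)
= 36 * 1.2800
= 46.0800

46.0800


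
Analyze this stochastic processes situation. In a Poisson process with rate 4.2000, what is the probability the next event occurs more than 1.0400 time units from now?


P(X > t) = exp(-lambda * t)
= exp(-4.2000 * 1.0400)
= exp(-4.3680) = 0.0127

0.0127


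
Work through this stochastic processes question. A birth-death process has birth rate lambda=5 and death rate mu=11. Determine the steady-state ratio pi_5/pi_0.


For birth-death process, pi_n/pi_0 = (lambda/mu)^n
= (5/11)^5
= 0.0194

0.0194


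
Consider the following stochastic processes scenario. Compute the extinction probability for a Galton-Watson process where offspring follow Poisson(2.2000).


Since mu = 2.2000 > 1, extinction prob q < 1.
Solve s = exp(mu*(s-1)) iteratively.
q = 0.1563

0.1563


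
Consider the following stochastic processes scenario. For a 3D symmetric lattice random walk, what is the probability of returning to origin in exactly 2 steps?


P(return in 2 steps) = P(reverse first step) = 1/(2d)
= 1/6
= 0.1667

0.1667


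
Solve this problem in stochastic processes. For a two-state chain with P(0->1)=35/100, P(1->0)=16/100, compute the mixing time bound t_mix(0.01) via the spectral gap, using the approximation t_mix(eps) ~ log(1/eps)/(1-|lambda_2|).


lambda_2 = |1 - p01 - p10| = |1 - 0.3500 - 0.1600| = 0.4900
t_mix ~ log(1/eps)/(1 - |lambda_2|)
= log(100)/(1 - 0.4900) = 4.6052/0.5100
= 9.0297

9.0297


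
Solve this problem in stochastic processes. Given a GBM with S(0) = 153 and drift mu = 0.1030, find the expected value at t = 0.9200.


E[S(t)] = S(0) * exp(mu * t)
= 153 * exp(0.1030 * 0.9200)
= 153 * 1.0994
= 168.2074

168.2074


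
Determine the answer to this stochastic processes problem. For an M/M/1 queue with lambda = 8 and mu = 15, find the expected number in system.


rho = 8/15 = 0.5333
L = rho/(1-rho)
= 0.5333/0.4667
= 1.1429

1.1429


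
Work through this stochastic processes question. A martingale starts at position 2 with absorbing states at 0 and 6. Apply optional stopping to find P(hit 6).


By optional stopping theorem: E(M at tau) = M(0) = 2
P(hit 6)*6 + P(hit 0)*0 = 2
P(hit 6) = (2 - 0)/(6 - 0) = 1/3 = 0.3333

0.3333


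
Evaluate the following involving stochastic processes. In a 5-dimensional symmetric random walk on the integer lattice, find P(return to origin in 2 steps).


P(return in 2 steps) = P(reverse first step) = 1/(2d)
= 1/10
= 0.1000

0.1000


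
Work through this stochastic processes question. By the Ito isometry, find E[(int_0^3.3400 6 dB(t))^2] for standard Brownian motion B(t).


By Ito isometry: E[(int f dB)^2] = int f^2 dt
= 6^2 * 3.3400
= 36 * 3.3400 = 120.2400

120.2400


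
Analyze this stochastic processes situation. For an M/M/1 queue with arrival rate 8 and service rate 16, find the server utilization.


rho = lambda/mu
= 8/16
= 0.5000

0.5000


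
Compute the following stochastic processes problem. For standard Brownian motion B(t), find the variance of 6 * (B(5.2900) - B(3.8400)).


Var(alpha*(B(t)-B(s))) = alpha^2 * (t-s)
= 6^2 * (5.2900 - 3.8400)
= 36 * 1.4500
= 52.2000

52.2000


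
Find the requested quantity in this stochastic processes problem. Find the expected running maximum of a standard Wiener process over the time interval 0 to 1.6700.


E(max B(s)) = sqrt(2t/pi)
= sqrt(2*1.6700/pi)
= sqrt(1.0632)
= 1.0311

1.0311


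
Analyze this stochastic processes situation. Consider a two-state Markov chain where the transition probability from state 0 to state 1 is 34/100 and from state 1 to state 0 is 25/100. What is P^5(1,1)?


Computing P^5 by matrix multiplication.
P = [[0.6600, 0.3400], [0.2500, 0.7500]]
After raising P to the power 5:
P^5(1,1) = 0.5812

0.5812


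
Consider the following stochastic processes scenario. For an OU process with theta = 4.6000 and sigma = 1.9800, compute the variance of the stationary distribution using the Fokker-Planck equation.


Stationary variance = sigma^2 / (2*theta)
= 1.9800^2 / (2*4.6000)
= 3.9204 / 9.2000
= 0.4261

0.4261


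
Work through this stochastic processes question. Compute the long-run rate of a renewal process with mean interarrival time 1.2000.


Long-run renewal rate = 1/E(X)
= 1/1.2000
= 0.8333

0.8333


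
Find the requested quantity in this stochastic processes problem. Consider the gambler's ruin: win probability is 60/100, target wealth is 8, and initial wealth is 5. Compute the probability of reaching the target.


Gambler's ruin formula:
r = q/p = 0.4000/0.6000 = 0.6667
P(win) = (1 - r^i)/(1 - r^N)
= (1 - 0.6667^5)/(1 - 0.6667^8)
= 0.9036

0.9036


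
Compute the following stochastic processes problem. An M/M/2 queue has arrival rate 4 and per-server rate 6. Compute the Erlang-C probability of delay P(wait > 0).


a = lambda/mu = 0.6667
rho = a/c = 0.3333
Erlang-C formula applied:
C(c,a) = 0.1667

0.1667


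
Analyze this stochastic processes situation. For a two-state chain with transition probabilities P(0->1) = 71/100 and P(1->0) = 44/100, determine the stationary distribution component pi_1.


Stationary distribution: pi_0 = p10/(p01+p10), pi_1 = p01/(p01+p10)
p01 = 0.7100, p10 = 0.4400
pi_1 = 0.6174

0.6174


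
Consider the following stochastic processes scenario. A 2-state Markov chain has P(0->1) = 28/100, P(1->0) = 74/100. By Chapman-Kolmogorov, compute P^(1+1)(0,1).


P^2 = P^1 * P^1
Computing via matrix multiplication of the transition matrix.
Entry (0,1) of P^2 = 0.2744

0.2744


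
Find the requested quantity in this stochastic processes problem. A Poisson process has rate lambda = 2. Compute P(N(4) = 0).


P(N(t)=k) = (lambda*t)^k * exp(-lambda*t) / k!
lambda*t = 8
= 8^0 * exp(-8) / 0!
= 1 * 3.3546e-04 / 1
= 3.3546e-04

3.3546e-04


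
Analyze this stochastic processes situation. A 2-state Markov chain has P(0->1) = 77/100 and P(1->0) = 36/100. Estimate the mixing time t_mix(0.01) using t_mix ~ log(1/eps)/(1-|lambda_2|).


lambda_2 = |1 - p01 - p10| = |1 - 0.7700 - 0.3600| = 0.1300
t_mix ~ log(1/eps)/(1 - |lambda_2|)
= log(100)/(1 - 0.1300) = 4.6052/0.8700
= 5.2933

5.2933


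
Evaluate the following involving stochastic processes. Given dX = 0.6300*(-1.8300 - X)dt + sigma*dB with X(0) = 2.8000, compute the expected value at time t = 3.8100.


E[X(t)] = mu + (X(0) - mu)*exp(-theta*t)
= -1.8300 + (2.8000 - -1.8300)*exp(-0.6300*3.8100)
= -1.8300 + 4.6300 * 0.0907
= -1.4101

-1.4101


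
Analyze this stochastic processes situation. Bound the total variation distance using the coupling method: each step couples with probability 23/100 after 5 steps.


TV distance bound <= (1-delta)^n
= (1 - 0.2300)^5
= 0.7700^5
= 0.2707

0.2707


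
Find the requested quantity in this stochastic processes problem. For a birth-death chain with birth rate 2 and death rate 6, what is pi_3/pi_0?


For birth-death process, pi_n/pi_0 = (lambda/mu)^n
= (2/6)^3
= 0.0370

0.0370


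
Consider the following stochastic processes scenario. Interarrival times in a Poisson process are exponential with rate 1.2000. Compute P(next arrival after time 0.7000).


P(X > t) = exp(-lambda * t)
= exp(-1.2000 * 0.7000)
= exp(-0.8400) = 0.4317

0.4317


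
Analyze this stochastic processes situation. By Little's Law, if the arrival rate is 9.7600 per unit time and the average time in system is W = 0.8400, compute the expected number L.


Little's Law: L = lambda * W
= 9.7600 * 0.8400
= 8.1984

8.1984


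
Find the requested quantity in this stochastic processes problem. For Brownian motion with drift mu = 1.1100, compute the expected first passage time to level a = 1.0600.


Expected first passage time = a/mu
= 1.0600/1.1100
= 0.9550

0.9550


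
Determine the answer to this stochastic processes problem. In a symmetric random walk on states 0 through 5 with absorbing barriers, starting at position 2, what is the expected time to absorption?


For symmetric RW on 0,...,N with absorbing barriers, E(i) = i*(N-i)
E(2) = 2 * 3 = 6

6


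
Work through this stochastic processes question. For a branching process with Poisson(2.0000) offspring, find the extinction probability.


Since mu = 2.0000 > 1, extinction prob q < 1.
Solve s = exp(mu*(s-1)) iteratively.
q = 0.2032

0.2032


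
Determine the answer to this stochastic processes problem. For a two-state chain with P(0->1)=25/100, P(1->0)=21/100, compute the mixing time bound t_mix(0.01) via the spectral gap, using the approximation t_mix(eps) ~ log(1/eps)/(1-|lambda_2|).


lambda_2 = |1 - p01 - p10| = |1 - 0.2500 - 0.2100| = 0.5400
t_mix ~ log(1/eps)/(1 - |lambda_2|)
= log(100)/(1 - 0.5400) = 4.6052/0.4600
= 10.0112

10.0112


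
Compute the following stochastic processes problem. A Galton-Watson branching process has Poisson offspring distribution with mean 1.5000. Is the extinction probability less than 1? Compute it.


Since mu = 1.5000 > 1, extinction prob q < 1.
Solve s = exp(mu*(s-1)) iteratively.
q = 0.4172

0.4172


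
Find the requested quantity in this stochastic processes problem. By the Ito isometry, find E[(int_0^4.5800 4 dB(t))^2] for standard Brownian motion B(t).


By Ito isometry: E[(int f dB)^2] = int f^2 dt
= 4^2 * 4.5800
= 16 * 4.5800 = 73.2800

73.2800


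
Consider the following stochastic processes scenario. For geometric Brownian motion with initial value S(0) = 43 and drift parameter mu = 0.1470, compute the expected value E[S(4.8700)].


E[S(t)] = S(0) * exp(mu * t)
= 43 * exp(0.1470 * 4.8700)
= 43 * 2.0460
= 87.9783

87.9783


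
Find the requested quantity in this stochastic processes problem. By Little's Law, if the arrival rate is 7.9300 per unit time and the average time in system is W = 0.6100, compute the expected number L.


Little's Law: L = lambda * W
= 7.9300 * 0.6100
= 4.8373

4.8373


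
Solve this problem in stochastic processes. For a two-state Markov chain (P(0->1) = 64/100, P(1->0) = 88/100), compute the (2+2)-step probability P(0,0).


P^4 = P^2 * P^2
Computing via matrix multiplication of the transition matrix.
Entry (0,0) of P^4 = 0.6097

0.6097


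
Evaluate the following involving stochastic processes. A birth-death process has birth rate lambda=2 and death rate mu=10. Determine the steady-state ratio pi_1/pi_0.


For birth-death process, pi_n/pi_0 = (lambda/mu)^n
= (2/10)^1
= 0.2000

0.2000


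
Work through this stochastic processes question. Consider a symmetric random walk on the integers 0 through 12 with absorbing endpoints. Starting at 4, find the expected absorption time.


For symmetric RW on 0,...,N with absorbing barriers, E(i) = i*(N-i)
E(4) = 4 * 8 = 32

32


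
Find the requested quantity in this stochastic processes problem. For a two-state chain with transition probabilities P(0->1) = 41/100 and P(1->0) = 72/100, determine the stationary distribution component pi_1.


Stationary distribution: pi_0 = p10/(p01+p10), pi_1 = p01/(p01+p10)
p01 = 0.4100, p10 = 0.7200
pi_1 = 0.3628

0.3628


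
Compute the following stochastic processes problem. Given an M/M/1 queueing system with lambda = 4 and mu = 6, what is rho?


rho = lambda/mu
= 4/6
= 0.6667

0.6667


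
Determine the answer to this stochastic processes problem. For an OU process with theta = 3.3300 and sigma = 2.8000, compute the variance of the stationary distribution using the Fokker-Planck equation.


Stationary variance = sigma^2 / (2*theta)
= 2.8000^2 / (2*3.3300)
= 7.8400 / 6.6600
= 1.1772

1.1772


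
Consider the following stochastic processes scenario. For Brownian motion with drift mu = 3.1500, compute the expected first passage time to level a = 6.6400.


Expected first passage time = a/mu
= 6.6400/3.1500
= 2.1079

2.1079


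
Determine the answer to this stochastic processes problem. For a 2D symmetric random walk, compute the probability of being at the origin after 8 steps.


P = C(8,4)^2 / 4^8
= 70^2 / 65536
= 4900 / 65536
= 0.0748

0.0748


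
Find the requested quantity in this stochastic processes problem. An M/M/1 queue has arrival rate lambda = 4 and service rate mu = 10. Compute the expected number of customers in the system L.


rho = 4/10 = 0.4000
L = rho/(1-rho)
= 0.4000/0.6000
= 0.6667

0.6667


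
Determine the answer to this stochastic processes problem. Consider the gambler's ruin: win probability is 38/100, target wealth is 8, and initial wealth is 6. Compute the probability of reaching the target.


Gambler's ruin formula:
r = q/p = 0.6200/0.3800 = 1.6316
P(win) = (1 - r^i)/(1 - r^N)
= (1 - 1.6316^6)/(1 - 1.6316^8)
= 0.3630

0.3630


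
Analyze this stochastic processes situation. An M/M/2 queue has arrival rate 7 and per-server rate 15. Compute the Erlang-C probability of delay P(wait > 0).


a = lambda/mu = 0.4667
rho = a/c = 0.2333
Erlang-C formula applied:
C(c,a) = 0.0883

0.0883


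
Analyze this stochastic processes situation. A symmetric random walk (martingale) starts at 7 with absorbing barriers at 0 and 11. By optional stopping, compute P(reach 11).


By optional stopping theorem: E(M at tau) = M(0) = 7
P(hit 11)*11 + P(hit 0)*0 = 7
P(hit 11) = (7 - 0)/(11 - 0) = 7/11 = 0.6364

0.6364


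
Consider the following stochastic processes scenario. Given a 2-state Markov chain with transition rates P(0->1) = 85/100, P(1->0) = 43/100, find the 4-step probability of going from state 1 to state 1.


Computing P^4 by matrix multiplication.
P = [[0.1500, 0.8500], [0.4300, 0.5700]]
After raising P to the power 4:
P^4(1,1) = 0.6661

0.6661


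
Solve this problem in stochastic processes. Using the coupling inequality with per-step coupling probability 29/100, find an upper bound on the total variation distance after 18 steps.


TV distance bound <= (1-delta)^n
= (1 - 0.2900)^18
= 0.7100^18
= 0.0021

0.0021


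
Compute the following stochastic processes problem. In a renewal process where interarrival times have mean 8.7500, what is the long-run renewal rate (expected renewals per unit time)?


Long-run renewal rate = 1/E(X)
= 1/8.7500
= 0.1143

0.1143


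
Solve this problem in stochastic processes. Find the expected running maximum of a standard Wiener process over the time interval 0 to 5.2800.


E(max B(s)) = sqrt(2t/pi)
= sqrt(2*5.2800/pi)
= sqrt(3.3614)
= 1.8334

1.8334


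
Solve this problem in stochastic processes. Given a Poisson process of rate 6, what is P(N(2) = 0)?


P(N(t)=k) = (lambda*t)^k * exp(-lambda*t) / k!
lambda*t = 12
= 12^0 * exp(-12) / 0!
= 1 * 6.1442e-06 / 1
= 6.1442e-06

6.1442e-06


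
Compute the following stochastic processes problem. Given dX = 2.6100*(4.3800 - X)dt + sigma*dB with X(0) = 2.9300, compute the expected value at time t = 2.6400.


E[X(t)] = mu + (X(0) - mu)*exp(-theta*t)
= 4.3800 + (2.9300 - 4.3800)*exp(-2.6100*2.6400)
= 4.3800 + -1.4500 * 0.0010
= 4.3785

4.3785


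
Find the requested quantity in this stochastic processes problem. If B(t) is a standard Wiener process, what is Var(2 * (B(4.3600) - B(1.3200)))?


Var(alpha*(B(t)-B(s))) = alpha^2 * (t-s)
= 2^2 * (4.3600 - 1.3200)
= 4 * 3.0400
= 12.1600

12.1600


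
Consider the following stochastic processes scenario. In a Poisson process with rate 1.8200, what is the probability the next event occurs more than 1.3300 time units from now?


P(X > t) = exp(-lambda * t)
= exp(-1.8200 * 1.3300)
= exp(-2.4206) = 0.0889

0.0889


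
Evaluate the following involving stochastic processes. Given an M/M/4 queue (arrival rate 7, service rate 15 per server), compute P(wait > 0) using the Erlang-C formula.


a = lambda/mu = 0.4667
rho = a/c = 0.1167
Erlang-C formula applied:
C(c,a) = 0.0014

0.0014


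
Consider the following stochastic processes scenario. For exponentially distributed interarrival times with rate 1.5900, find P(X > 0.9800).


P(X > t) = exp(-lambda * t)
= exp(-1.5900 * 0.9800)
= exp(-1.5582) = 0.2105

0.2105


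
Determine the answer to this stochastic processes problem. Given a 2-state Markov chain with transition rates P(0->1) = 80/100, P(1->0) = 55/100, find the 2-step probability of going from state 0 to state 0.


Computing P^2 by matrix multiplication.
P = [[0.2000, 0.8000], [0.5500, 0.4500]]
After raising P to the power 2:
P^2(0,0) = 0.4800

0.4800


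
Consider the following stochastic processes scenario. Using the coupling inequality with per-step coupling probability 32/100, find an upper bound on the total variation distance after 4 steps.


TV distance bound <= (1-delta)^n
= (1 - 0.3200)^4
= 0.6800^4
= 0.2138

0.2138


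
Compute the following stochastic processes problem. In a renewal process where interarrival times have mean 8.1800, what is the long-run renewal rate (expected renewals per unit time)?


Long-run renewal rate = 1/E(X)
= 1/8.1800
= 0.1222

0.1222


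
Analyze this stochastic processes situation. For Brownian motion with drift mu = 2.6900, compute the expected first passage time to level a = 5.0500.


Expected first passage time = a/mu
= 5.0500/2.6900
= 1.8773

1.8773


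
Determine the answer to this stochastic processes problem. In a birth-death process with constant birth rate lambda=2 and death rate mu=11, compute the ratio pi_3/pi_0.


For birth-death process, pi_n/pi_0 = (lambda/mu)^n
= (2/11)^3
= 0.0060

0.0060


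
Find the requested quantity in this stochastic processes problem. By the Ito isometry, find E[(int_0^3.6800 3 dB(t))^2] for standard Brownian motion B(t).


By Ito isometry: E[(int f dB)^2] = int f^2 dt
= 3^2 * 3.6800
= 9 * 3.6800 = 33.1200

33.1200


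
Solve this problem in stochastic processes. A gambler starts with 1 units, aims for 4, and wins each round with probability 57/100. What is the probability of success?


Gambler's ruin formula:
r = q/p = 0.4300/0.5700 = 0.7544
P(win) = (1 - r^i)/(1 - r^N)
= (1 - 0.7544^1)/(1 - 0.7544^4)
= 0.3633

0.3633


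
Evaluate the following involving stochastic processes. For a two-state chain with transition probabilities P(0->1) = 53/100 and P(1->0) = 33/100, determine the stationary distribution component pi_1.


Stationary distribution: pi_0 = p10/(p01+p10), pi_1 = p01/(p01+p10)
p01 = 0.5300, p10 = 0.3300
pi_1 = 0.6163

0.6163


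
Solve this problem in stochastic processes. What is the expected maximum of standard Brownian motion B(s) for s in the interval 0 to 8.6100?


E(max B(s)) = sqrt(2t/pi)
= sqrt(2*8.6100/pi)
= sqrt(5.4813)
= 2.3412

2.3412


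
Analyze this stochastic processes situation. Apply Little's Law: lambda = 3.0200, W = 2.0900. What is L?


Little's Law: L = lambda * W
= 3.0200 * 2.0900
= 6.3118

6.3118


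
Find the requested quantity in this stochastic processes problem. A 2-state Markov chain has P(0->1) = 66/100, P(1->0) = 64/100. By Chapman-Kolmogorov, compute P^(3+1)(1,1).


P^4 = P^3 * P^1
Computing via matrix multiplication of the transition matrix.
Entry (1,1) of P^4 = 0.5117

0.5117


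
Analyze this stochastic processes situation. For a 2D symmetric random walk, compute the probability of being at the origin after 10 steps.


P = C(10,5)^2 / 4^10
= 252^2 / 1048576
= 63504 / 1048576
= 0.0606

0.0606
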